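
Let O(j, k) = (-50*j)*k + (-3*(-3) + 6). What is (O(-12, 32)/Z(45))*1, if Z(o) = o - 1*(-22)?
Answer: 19215/67 ≈ 286.79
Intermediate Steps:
O(j, k) = 15 - 50*j*k (O(j, k) = -50*j*k + (9 + 6) = -50*j*k + 15 = 15 - 50*j*k)
Z(o) = 22 + o (Z(o) = o + 22 = 22 + o)
(O(-12, 32)/Z(45))*1 = ((15 - 50*(-12)*32)/(22 + 45))*1 = ((15 + 19200)/67)*1 = (19215*(1/67))*1 = (19215/67)*1 = 19215/67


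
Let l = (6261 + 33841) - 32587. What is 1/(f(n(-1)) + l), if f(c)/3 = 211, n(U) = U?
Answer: 1/8148 ≈ 0.00012273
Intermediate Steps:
l = 7515 (l = 40102 - 32587 = 7515)
f(c) = 633 (f(c) = 3*211 = 633)
1/(f(n(-1)) + l) = 1/(633 + 7515) = 1/8148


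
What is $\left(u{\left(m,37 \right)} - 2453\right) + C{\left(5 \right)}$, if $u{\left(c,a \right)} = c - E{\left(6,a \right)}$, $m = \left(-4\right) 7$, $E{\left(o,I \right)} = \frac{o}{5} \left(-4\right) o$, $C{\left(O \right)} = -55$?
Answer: $- \frac{12536}{5} \approx -2507.2$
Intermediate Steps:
$E{\left(o,I \right)} = - \frac{4 o^{2}}{5}$ ($E{\left(o,I \right)} = o \frac{1}{5} \left(-4\right) o = \frac{o}{5} \left(-4\right) o = - \frac{4 o}{5} o = - \frac{4 o^{2}}{5}$)
$m = -28$
$u{\left(c,a \right)} = \frac{144}{5} + c$ ($u{\left(c,a \right)} = c - - \frac{4 \cdot 6^{2}}{5} = c - \left(- \frac{4}{5}\right) 36 = c - - \frac{144}{5} = c + \frac{144}{5} = \frac{144}{5} + c$)
$\left(u{\left(m,37 \right)} - 2453\right) + C{\left(5 \right)} = \left(\left(\frac{144}{5} - 28\right) - 2453\right) - 55 = \left(\frac{4}{5} - 2453\right) - 55 = - \frac{12261}{5} - 55 = - \frac{12536}{5}$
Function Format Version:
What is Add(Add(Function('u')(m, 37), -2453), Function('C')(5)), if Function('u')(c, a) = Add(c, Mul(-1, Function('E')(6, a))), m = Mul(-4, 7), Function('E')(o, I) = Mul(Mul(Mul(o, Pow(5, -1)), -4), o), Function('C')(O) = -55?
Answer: Rational(-12536, 5) ≈ -2507.2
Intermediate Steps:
Function('E')(o, I) = Mul(Rational(-4, 5), Pow(o, 2)) (Function('E')(o, I) = Mul(Mul(Mul(o, Rational(1, 5)), -4), o) = Mul(Mul(Mul(Rational(1, 5), o), -4), o) = Mul(Mul(Rational(-4, 5), o), o) = Mul(Rational(-4, 5), Pow(o, 2)))
m = -28
Function('u')(c, a) = Add(Rational(144, 5), c) (Function('u')(c, a) = Add(c, Mul(-1, Mul(Rational(-4, 5), Pow(6, 2)))) = Add(c, Mul(-1, Mul(Rational(-4, 5), 36))) = Add(c, Mul(-1, Rational(-144, 5))) = Add(c, Rational(144, 5)) = Add(Rational(144, 5), c))
Add(Add(Function('u')(m, 37), -2453), Function('C')(5)) = Add(Add(Add(Rational(144, 5), -28), -2453), -55) = Add(Add(Rational(4, 5), -2453), -55) = Add(Rational(-12261, 5), -55) = Rational(-12536, 5)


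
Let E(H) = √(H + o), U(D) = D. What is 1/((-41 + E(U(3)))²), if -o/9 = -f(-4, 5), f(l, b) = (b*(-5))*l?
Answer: (41 - √903)⁻² ≈ 0.0083400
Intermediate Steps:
f(l, b) = -5*b*l (f(l, b) = (-5*b)*l = -5*b*l)
o = 900 (o = -(-9)*(-5*5*(-4)) = -(-9)*100 = -9*(-100) = 900)
E(H) = √(900 + H) (E(H) = √(H + 900) = √(900 + H))
1/((-41 + E(U(3)))²) = 1/((-41 + √(900 + 3))²) = 1/((-41 + √903)²) = (-41 + √903)⁻²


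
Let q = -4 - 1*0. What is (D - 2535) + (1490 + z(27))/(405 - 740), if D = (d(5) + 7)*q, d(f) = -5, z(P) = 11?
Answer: -853406/335 ≈ -2547.5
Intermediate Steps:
q = -4 (q = -4 + 0 = -4)
D = -8 (D = (-5 + 7)*(-4) = 2*(-4) = -8)
(D - 2535) + (1490 + z(27))/(405 - 740) = (-8 - 2535) + (1490 + 11)/(405 - 740) = -2543 + 1501/(-335) = -2543 + 1501*(-1/335) = -2543 - 1501/335 = -853406/335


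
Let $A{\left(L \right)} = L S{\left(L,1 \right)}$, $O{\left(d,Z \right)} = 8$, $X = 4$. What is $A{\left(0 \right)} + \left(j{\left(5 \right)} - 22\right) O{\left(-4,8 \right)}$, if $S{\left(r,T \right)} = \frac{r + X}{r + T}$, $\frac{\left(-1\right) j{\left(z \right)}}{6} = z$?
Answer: $-416$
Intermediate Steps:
$j{\left(z \right)} = - 6 z$
$S{\left(r,T \right)} = \frac{4 + r}{T + r}$ ($S{\left(r,T \right)} = \frac{r + 4}{r + T} = \frac{4 + r}{T + r}$)
$A{\left(L \right)} = \frac{L \left(4 + L\right)}{1 + L}$ ($A{\left(L \right)} = L \frac{4 + L}{1 + L} = \frac{L \left(4 + L\right)}{1 + L}$)
$A{\left(0 \right)} + \left(j{\left(5 \right)} - 22\right) O{\left(-4,8 \right)} = \frac{0 \left(4 + 0\right)}{1 + 0} + \left(\left(-6\right) 5 - 22\right) 8 = 0 \cdot 1^{-1} \cdot 4 + \left(-30 - 22\right) 8 = 0 \cdot 1 \cdot 4 - 416 = 0 - 416 = -416$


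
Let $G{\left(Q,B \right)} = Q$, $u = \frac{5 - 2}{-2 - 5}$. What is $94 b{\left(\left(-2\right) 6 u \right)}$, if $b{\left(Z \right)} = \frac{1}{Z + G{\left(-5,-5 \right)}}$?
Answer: $658$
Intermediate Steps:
$u = - \frac{3}{7}$ ($u = \frac{3}{-7} = 3 \left(- \frac{1}{7}\right) = - \frac{3}{7} \approx -0.42857$)
$b{\left(Z \right)} = \frac{1}{-5 + Z}$ ($b{\left(Z \right)} = \frac{1}{Z - 5} = \frac{1}{-5 + Z}$)
$94 b{\left(\left(-2\right) 6 u \right)} = \frac{94}{-5 + \left(-2\right) 6 \left(- \frac{3}{7}\right)} = \frac{94}{-5 - - \frac{36}{7}} = \frac{94}{-5 + \frac{36}{7}} = 94 \frac{1}{\frac{1}{7}} = 94 \cdot 7 = 658$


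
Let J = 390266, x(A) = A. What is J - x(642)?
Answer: 389624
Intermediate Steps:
J - x(642) = 390266 - 1*642 = 390266 - 642 = 389624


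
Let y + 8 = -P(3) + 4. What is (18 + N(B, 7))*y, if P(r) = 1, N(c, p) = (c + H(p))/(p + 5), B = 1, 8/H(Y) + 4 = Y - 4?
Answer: -1045/12 ≈ -87.083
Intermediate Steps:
H(Y) = 8/(-8 + Y) (H(Y) = 8/(-4 + (Y - 4)) = 8/(-4 + (-4 + Y)) = 8/(-8 + Y))
N(c, p) = (c + 8/(-8 + p))/(5 + p) (N(c, p) = (c + 8/(-8 + p))/(p + 5) = (c + 8/(-8 + p))/(5 + p))
y = -5 (y = -8 + (-1*1 + 4) = -8 + (-1 + 4) = -8 + 3 = -5)
(18 + N(B, 7))*y = (18 + (8 + 1*(-8 + 7))/((-8 + 7)*(5 + 7)))*(-5) = (18 + (8 + 1*(-1))/(-1*12))*(-5) = (18 - 1*1/12*(8 - 1))*(-5) = (18 - 1*1/12*7)*(-5) = (18 - 7/12)*(-5) = (209/12)*(-5) = -1045/12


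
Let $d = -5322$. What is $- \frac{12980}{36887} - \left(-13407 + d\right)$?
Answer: $\frac{690843643}{36887} \approx 18729.0$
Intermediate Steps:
$- \frac{12980}{36887} - \left(-13407 + d\right) = - \frac{12980}{36887} - \left(-13407 - 5322\right) = \left(-12980\right) \frac{1}{36887} - -18729 = - \frac{12980}{36887} + 18729 = \frac{690843643}{36887}$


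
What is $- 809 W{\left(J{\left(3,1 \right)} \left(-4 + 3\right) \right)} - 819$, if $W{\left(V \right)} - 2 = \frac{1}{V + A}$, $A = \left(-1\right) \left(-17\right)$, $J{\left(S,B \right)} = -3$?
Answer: $- \frac{49549}{20} \approx -2477.4$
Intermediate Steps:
$A = 17$
$W{\left(V \right)} = 2 + \frac{1}{17 + V}$ ($W{\left(V \right)} = 2 + \frac{1}{V + 17} = 2 + \frac{1}{17 + V}$)
$- 809 W{\left(J{\left(3,1 \right)} \left(-4 + 3\right) \right)} - 819 = - 809 \frac{35 + 2 \left(- 3 \left(-4 + 3\right)\right)}{17 - 3 \left(-4 + 3\right)} - 819 = - 809 \frac{35 + 2 \left(\left(-3\right) \left(-1\right)\right)}{17 - -3} - 819 = - 809 \frac{35 + 2 \cdot 3}{17 + 3} - 819 = - 809 \frac{35 + 6}{20} - 819 = - 809 \cdot \frac{1}{20} \cdot 41 - 819 = \left(-809\right) \frac{41}{20} - 819 = - \frac{33169}{20} - 819 = - \frac{49549}{20}$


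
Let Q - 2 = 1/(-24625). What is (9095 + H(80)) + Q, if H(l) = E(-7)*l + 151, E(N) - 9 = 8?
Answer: 261221999/24625 ≈ 10608.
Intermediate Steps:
E(N) = 17 (E(N) = 9 + 8 = 17)
Q = 49249/24625 (Q = 2 + 1/(-24625) = 2 - 1/24625 = 49249/24625 ≈ 2.0000)
H(l) = 151 + 17*l (H(l) = 17*l + 151 = 151 + 17*l)
(9095 + H(80)) + Q = (9095 + (151 + 17*80)) + 49249/24625 = (9095 + (151 + 1360)) + 49249/24625 = (9095 + 1511) + 49249/24625 = 10606 + 49249/24625 = 261221999/24625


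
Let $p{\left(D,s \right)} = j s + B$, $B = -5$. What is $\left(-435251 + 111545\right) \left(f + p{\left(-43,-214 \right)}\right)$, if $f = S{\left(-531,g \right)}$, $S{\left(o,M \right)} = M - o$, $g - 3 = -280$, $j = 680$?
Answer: $47025094326$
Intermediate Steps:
$g = -277$ ($g = 3 - 280 = -277$)
$f = 254$ ($f = -277 - -531 = -277 + 531 = 254$)
$p{\left(D,s \right)} = -5 + 680 s$ ($p{\left(D,s \right)} = 680 s - 5 = -5 + 680 s$)
$\left(-435251 + 111545\right) \left(f + p{\left(-43,-214 \right)}\right) = \left(-435251 + 111545\right) \left(254 + \left(-5 + 680 \left(-214\right)\right)\right) = - 323706 \left(254 - 145525\right) = \left(-323706\right) \left(-145271\right) = 47025094326$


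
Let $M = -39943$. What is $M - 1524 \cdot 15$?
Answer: $-62803$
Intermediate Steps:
$M - 1524 \cdot 15 = -39943 - 1524 \cdot 15 = -39943 - 22860 = -62803$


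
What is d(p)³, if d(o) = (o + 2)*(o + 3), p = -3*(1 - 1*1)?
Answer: 216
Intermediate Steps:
p = 0 (p = -3*(1 - 1) = -3*0 = 0)
d(o) = (2 + o)*(3 + o)
d(p)³ = (6 + 0² + 5*0)³ = (6 + 0 + 0)³ = 6³ = 216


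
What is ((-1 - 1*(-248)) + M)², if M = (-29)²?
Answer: 1183744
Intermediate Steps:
M = 841
((-1 - 1*(-248)) + M)² = ((-1 - 1*(-248)) + 841)² = ((-1 + 248) + 841)² = (247 + 841)² = 1088² = 1183744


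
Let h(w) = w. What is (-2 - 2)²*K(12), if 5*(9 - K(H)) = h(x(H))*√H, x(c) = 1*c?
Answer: 144 - 384*√3/5 ≈ 10.979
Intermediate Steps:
x(c) = c
K(H) = 9 - H^(3/2)/5 (K(H) = 9 - H*√H/5 = 9 - H^(3/2)/5)
(-2 - 2)²*K(12) = (-2 - 2)²*(9 - 24*√3/5) = (-4)²*(9 - 24*√3/5) = 16*(9 - 24*√3/5) = 144 - 384*√3/5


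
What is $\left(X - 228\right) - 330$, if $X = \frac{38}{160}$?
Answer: $- \frac{44621}{80} \approx -557.76$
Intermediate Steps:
$X = \frac{19}{80}$ ($X = 38 \cdot \frac{1}{160} = \frac{19}{80} \approx 0.2375$)
$\left(X - 228\right) - 330 = \left(\frac{19}{80} - 228\right) - 330 = - \frac{18221}{80} - 330 = - \frac{44621}{80}$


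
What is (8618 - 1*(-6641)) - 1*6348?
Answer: 8911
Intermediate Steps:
(8618 - 1*(-6641)) - 1*6348 = (8618 + 6641) - 6348 = 15259 - 6348 = 8911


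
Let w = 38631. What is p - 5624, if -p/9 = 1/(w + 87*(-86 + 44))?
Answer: -65570219/11659 ≈ -5624.0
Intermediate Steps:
p = -3/11659 (p = -9/(38631 + 87*(-86 + 44)) = -9/(38631 + 87*(-42)) = -9/(38631 - 3654) = -9/34977 = -9*1/34977 = -3/11659 ≈ -0.00025731)
p - 5624 = -3/11659 - 5624 = -65570219/11659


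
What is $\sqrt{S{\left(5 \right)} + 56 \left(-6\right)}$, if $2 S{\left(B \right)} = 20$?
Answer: $i \sqrt{326} \approx 18.055 i$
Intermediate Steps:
$S{\left(B \right)} = 10$ ($S{\left(B \right)} = \frac{1}{2} \cdot 20 = 10$)
$\sqrt{S{\left(5 \right)} + 56 \left(-6\right)} = \sqrt{10 + 56 \left(-6\right)} = \sqrt{10 - 336} = \sqrt{-326} = i \sqrt{326}$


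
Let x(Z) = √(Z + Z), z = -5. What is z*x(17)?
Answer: -5*√34 ≈ -29.155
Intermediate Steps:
x(Z) = √2*√Z (x(Z) = √(2*Z) = √2*√Z)
z*x(17) = -5*√2*√17 = -5*√34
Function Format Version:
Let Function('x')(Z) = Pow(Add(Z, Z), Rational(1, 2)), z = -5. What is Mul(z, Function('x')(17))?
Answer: Mul(-5, Pow(34, Rational(1, 2))) ≈ -29.155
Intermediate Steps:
Function('x')(Z) = Mul(Pow(2, Rational(1, 2)), Pow(Z, Rational(1, 2))) (Function('x')(Z) = Pow(Mul(2, Z), Rational(1, 2)) = Mul(Pow(2, Rational(1, 2)), Pow(Z, Rational(1, 2))))
Mul(z, Function('x')(17)) = Mul(-5, Mul(Pow(2, Rational(1, 2)), Pow(17, Rational(1, 2)))) = Mul(-5, Pow(34, Rational(1, 2)))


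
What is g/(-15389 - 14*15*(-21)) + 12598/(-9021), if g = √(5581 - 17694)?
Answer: -12598/9021 - I*√12113/10979 ≈ -1.3965 - 0.010025*I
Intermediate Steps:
g = I*√12113 (g = √(-12113) = I*√12113 ≈ 110.06*I)
g/(-15389 - 14*15*(-21)) + 12598/(-9021) = (I*√12113)/(-15389 - 14*15*(-21)) + 12598/(-9021) = (I*√12113)/(-15389 - 210*(-21)) + 12598*(-1/9021) = (I*√12113)/(-15389 - 1*(-4410)) - 12598/9021 = (I*√12113)/(-15389 + 4410) - 12598/9021 = (I*√12113)/(-10979) - 12598/9021 = (I*√12113)*(-1/10979) - 12598/9021 = -I*√12113/10979 - 12598/9021 = -12598/9021 - I*√12113/10979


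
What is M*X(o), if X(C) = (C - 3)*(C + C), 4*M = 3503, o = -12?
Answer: 315270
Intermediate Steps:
M = 3503/4 (M = (1/4)*3503 = 3503/4 ≈ 875.75)
X(C) = 2*C*(-3 + C) (X(C) = (-3 + C)*(2*C) = 2*C*(-3 + C))
M*X(o) = 3503*(2*(-12)*(-3 - 12))/4 = 3503*(2*(-12)*(-15))/4 = (3503/4)*360 = 315270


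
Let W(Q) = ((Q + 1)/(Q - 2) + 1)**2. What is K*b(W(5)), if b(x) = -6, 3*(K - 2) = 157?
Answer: -326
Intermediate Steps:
K = 163/3 (K = 2 + (1/3)*157 = 2 + 157/3 = 163/3 ≈ 54.333)
W(Q) = (1 + (1 + Q)/(-2 + Q))**2 (W(Q) = ((1 + Q)/(-2 + Q) + 1)**2 = (1 + (1 + Q)/(-2 + Q))**2)
K*b(W(5)) = (163/3)*(-6) = -326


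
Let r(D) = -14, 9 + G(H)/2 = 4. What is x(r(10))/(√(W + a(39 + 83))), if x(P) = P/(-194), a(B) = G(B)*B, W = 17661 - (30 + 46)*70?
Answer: 7*√11121/1078737 ≈ 0.00068431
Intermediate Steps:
G(H) = -10 (G(H) = -18 + 2*4 = -18 + 8 = -10)
W = 12341 (W = 17661 - 76*70 = 17661 - 1*5320 = 17661 - 5320 = 12341)
a(B) = -10*B
x(P) = -P/194 (x(P) = P*(-1/194) = -P/194)
x(r(10))/(√(W + a(39 + 83))) = (-1/194*(-14))/(√(12341 - 10*(39 + 83))) = 7/(97*(√(12341 - 10*122))) = 7/(97*(√(12341 - 1220))) = 7/(97*(√11121)) = 7*(√11121/11121)/97 = 7*√11121/1078737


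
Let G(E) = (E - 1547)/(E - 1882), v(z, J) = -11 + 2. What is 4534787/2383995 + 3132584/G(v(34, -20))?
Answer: 3530529300410713/927374055 ≈ 3.8070e+6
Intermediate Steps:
v(z, J) = -9
G(E) = (-1547 + E)/(-1882 + E)
4534787/2383995 + 3132584/G(v(34, -20)) = 4534787/2383995 + 3132584/(((-1547 - 9)/(-1882 - 9))) = 4534787*(1/2383995) + 3132584/((-1556/(-1891))) = 4534787/2383995 + 3132584/((-1/1891*(-1556))) = 4534787/2383995 + 3132584/(1556/1891) = 4534787/2383995 + 3132584*(1891/1556) = 4534787/2383995 + 1480929086/389 = 3530529300410713/927374055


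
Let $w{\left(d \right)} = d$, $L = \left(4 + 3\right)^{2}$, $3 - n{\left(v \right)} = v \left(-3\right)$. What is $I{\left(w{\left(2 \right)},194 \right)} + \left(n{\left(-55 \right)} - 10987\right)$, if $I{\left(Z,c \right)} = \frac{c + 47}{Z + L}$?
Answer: $- \frac{568358}{51} \approx -11144.0$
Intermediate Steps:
$n{\left(v \right)} = 3 + 3 v$ ($n{\left(v \right)} = 3 - v \left(-3\right) = 3 - - 3 v = 3 + 3 v$)
$L = 49$ ($L = 7^{2} = 49$)
$I{\left(Z,c \right)} = \frac{47 + c}{49 + Z}$ ($I{\left(Z,c \right)} = \frac{c + 47}{Z + 49} = \frac{47 + c}{49 + Z}$)
$I{\left(w{\left(2 \right)},194 \right)} + \left(n{\left(-55 \right)} - 10987\right) = \frac{47 + 194}{49 + 2} + \left(\left(3 + 3 \left(-55\right)\right) - 10987\right) = \frac{1}{51} \cdot 241 + \left(\left(3 - 165\right) - 10987\right) = \frac{1}{51} \cdot 241 - 11149 = \frac{241}{51} - 11149 = - \frac{568358}{51}$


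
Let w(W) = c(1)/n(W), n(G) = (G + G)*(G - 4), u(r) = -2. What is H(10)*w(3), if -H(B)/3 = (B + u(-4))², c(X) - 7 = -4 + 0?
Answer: 96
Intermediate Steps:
c(X) = 3 (c(X) = 7 + (-4 + 0) = 7 - 4 = 3)
n(G) = 2*G*(-4 + G) (n(G) = (2*G)*(-4 + G) = 2*G*(-4 + G))
H(B) = -3*(-2 + B)² (H(B) = -3*(B - 2)² = -3*(-2 + B)²)
w(W) = 3/(2*W*(-4 + W)) (w(W) = 3/((2*W*(-4 + W))) = 3*(1/(2*W*(-4 + W))) = 3/(2*W*(-4 + W)))
H(10)*w(3) = (-3*(-2 + 10)²)*((3/2)/(3*(-4 + 3))) = (-3*8²)*((3/2)*(⅓)/(-1)) = (-3*64)*((3/2)*(⅓)*(-1)) = -192*(-½) = 96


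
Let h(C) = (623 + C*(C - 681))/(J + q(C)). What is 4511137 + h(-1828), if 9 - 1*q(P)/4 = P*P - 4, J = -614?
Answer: 60299903555951/13366898 ≈ 4.5111e+6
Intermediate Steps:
q(P) = 52 - 4*P² (q(P) = 36 - 4*(P*P - 4) = 36 - 4*(P² - 4) = 36 - 4*(-4 + P²) = 36 + (16 - 4*P²) = 52 - 4*P²)
h(C) = (623 + C*(-681 + C))/(-562 - 4*C²) (h(C) = (623 + C*(C - 681))/(-614 + (52 - 4*C²)) = (623 + C*(-681 + C))/(-562 - 4*C²))
4511137 + h(-1828) = 4511137 + (-623 - 1*(-1828)² + 681*(-1828))/(2*(281 + 2*(-1828)²)) = 4511137 + (-623 - 1*3341584 - 1244868)/(2*(281 + 2*3341584)) = 4511137 + (-623 - 3341584 - 1244868)/(2*(281 + 6683168)) = 4511137 + (½)*(-4587075)/6683449 = 4511137 + (½)*(1/6683449)*(-4587075) = 4511137 - 4587075/13366898 = 60299903555951/13366898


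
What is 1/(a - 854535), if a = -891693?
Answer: -1/1746228 ≈ -5.7266e-7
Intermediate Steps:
1/(a - 854535) = 1/(-891693 - 854535) = 1/(-1746228) = -1/1746228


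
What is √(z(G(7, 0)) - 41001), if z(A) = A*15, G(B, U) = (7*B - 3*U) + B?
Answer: I*√40161 ≈ 200.4*I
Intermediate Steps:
G(B, U) = -3*U + 8*B (G(B, U) = (-3*U + 7*B) + B = -3*U + 8*B)
z(A) = 15*A
√(z(G(7, 0)) - 41001) = √(15*(-3*0 + 8*7) - 41001) = √(15*(0 + 56) - 41001) = √(15*56 - 41001) = √(840 - 41001) = √(-40161) = I*√40161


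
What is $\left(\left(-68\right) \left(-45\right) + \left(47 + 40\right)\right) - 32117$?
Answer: $-28970$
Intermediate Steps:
$\left(\left(-68\right) \left(-45\right) + \left(47 + 40\right)\right) - 32117 = \left(3060 + 87\right) - 32117 = 3147 - 32117 = -28970$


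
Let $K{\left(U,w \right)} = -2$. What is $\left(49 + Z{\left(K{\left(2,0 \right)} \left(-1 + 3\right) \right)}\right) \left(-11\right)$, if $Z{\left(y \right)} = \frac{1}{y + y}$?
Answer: $- \frac{4301}{8} \approx -537.63$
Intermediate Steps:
$Z{\left(y \right)} = \frac{1}{2 y}$
$\left(49 + Z{\left(K{\left(2,0 \right)} \left(-1 + 3\right) \right)}\right) \left(-11\right) = \left(49 + \frac{1}{2 \left(- 2 \left(-1 + 3\right)\right)}\right) \left(-11\right) = \left(49 + \frac{1}{2 \left(\left(-2\right) 2\right)}\right) \left(-11\right) = \left(49 + \frac{1}{2 \left(-4\right)}\right) \left(-11\right) = \left(49 + \frac{1}{2} \left(- \frac{1}{4}\right)\right) \left(-11\right) = \left(49 - \frac{1}{8}\right) \left(-11\right) = \frac{391}{8} \left(-11\right) = - \frac{4301}{8}$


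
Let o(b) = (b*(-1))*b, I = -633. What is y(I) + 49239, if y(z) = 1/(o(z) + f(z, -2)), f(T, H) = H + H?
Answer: 19729722626/400693 ≈ 49239.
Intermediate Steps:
f(T, H) = 2*H
o(b) = -b² (o(b) = (-b)*b = -b²)
y(z) = 1/(-4 - z²) (y(z) = 1/(-z² + 2*(-2)) = 1/(-z² - 4) = 1/(-4 - z²))
y(I) + 49239 = -1/(4 + (-633)²) + 49239 = -1/(4 + 400689) + 49239 = -1/400693 + 49239 = 19729722626/400693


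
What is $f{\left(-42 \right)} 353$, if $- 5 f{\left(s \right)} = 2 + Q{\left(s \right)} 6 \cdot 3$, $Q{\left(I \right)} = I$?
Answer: $\frac{266162}{5} \approx 53232.0$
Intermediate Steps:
$f{\left(s \right)} = - \frac{2}{5} - \frac{18 s}{5}$ ($f{\left(s \right)} = - \frac{2 + s 6 \cdot 3}{5} = - \frac{2 + s 18}{5} = - \frac{2 + 18 s}{5} = - \frac{2}{5} - \frac{18 s}{5}$)
$f{\left(-42 \right)} 353 = \left(- \frac{2}{5} - - \frac{756}{5}\right) 353 = \left(- \frac{2}{5} + \frac{756}{5}\right) 353 = \frac{754}{5} \cdot 353 = \frac{266162}{5}$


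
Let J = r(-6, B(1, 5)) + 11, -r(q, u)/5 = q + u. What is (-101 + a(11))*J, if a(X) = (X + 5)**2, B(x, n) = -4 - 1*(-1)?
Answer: 8680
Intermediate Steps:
B(x, n) = -3 (B(x, n) = -4 + 1 = -3)
r(q, u) = -5*q - 5*u (r(q, u) = -5*(q + u) = -5*q - 5*u)
a(X) = (5 + X)**2
J = 56 (J = (-5*(-6) - 5*(-3)) + 11 = (30 + 15) + 11 = 45 + 11 = 56)
(-101 + a(11))*J = (-101 + (5 + 11)**2)*56 = (-101 + 16**2)*56 = (-101 + 256)*56 = 155*56 = 8680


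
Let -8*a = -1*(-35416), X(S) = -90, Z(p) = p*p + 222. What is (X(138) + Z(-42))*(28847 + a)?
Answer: 46300320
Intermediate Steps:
Z(p) = 222 + p² (Z(p) = p² + 222 = 222 + p²)
a = -4427 (a = -(-1)*(-35416)/8 = -⅛*35416 = -4427)
(X(138) + Z(-42))*(28847 + a) = (-90 + (222 + (-42)²))*(28847 - 4427) = (-90 + (222 + 1764))*24420 = (-90 + 1986)*24420 = 1896*24420 = 46300320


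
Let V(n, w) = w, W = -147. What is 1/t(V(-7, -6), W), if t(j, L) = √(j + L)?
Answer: -I*√17/51 ≈ -0.080845*I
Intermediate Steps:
t(j, L) = √(L + j)
1/t(V(-7, -6), W) = 1/(√(-147 - 6)) = 1/(√(-153)) = 1/(3*I*√17) = -I*√17/51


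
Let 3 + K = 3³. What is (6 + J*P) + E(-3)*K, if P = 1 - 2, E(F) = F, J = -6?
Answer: -60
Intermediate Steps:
K = 24 (K = -3 + 3³ = -3 + 27 = 24)
P = -1
(6 + J*P) + E(-3)*K = (6 - 6*(-1)) - 3*24 = (6 + 6) - 72 = 12 - 72 = -60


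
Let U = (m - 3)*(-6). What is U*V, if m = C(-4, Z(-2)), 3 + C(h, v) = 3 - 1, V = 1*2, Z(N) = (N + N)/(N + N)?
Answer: 48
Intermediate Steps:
Z(N) = 1 (Z(N) = (2*N)/((2*N)) = (2*N)*(1/(2*N)) = 1)
V = 2
C(h, v) = -1 (C(h, v) = -3 + (3 - 1) = -3 + 2 = -1)
m = -1
U = 24 (U = (-1 - 3)*(-6) = -4*(-6) = 24)
U*V = 24*2 = 48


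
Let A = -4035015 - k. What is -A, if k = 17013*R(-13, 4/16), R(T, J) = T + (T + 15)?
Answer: 3847872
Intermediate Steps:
R(T, J) = 15 + 2*T (R(T, J) = T + (15 + T) = 15 + 2*T)
k = -187143 (k = 17013*(15 + 2*(-13)) = 17013*(15 - 26) = 17013*(-11) = -187143)
A = -3847872 (A = -4035015 - 1*(-187143) = -4035015 + 187143 = -3847872)
-A = -1*(-3847872) = 3847872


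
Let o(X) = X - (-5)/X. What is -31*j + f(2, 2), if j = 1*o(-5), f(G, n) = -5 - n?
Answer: 179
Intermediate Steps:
o(X) = X + 5/X
j = -6 (j = 1*(-5 + 5/(-5)) = 1*(-5 + 5*(-⅕)) = 1*(-5 - 1) = 1*(-6) = -6)
-31*j + f(2, 2) = -31*(-6) + (-5 - 1*2) = 186 + (-5 - 2) = 186 - 7 = 179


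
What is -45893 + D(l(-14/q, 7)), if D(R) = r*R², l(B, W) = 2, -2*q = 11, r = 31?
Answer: -45769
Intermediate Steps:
q = -11/2 (q = -½*11 = -11/2 ≈ -5.5000)
D(R) = 31*R²
-45893 + D(l(-14/q, 7)) = -45893 + 31*2² = -45893 + 31*4 = -45893 + 124 = -45769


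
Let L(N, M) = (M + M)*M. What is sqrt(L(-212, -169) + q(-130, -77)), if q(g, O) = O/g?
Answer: sqrt(965371810)/130 ≈ 239.00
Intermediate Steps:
L(N, M) = 2*M**2 (L(N, M) = (2*M)*M = 2*M**2)
sqrt(L(-212, -169) + q(-130, -77)) = sqrt(2*(-169)**2 - 77/(-130)) = sqrt(2*28561 - 77*(-1/130)) = sqrt(57122 + 77/130) = sqrt(7425937/130) = sqrt(965371810)/130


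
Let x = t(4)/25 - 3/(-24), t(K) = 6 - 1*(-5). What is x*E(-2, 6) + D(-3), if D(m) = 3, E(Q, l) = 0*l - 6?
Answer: -39/100 ≈ -0.39000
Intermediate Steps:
t(K) = 11 (t(K) = 6 + 5 = 11)
E(Q, l) = -6 (E(Q, l) = 0 - 6 = -6)
x = 113/200 (x = 11/25 - 3/(-24) = 11*(1/25) - 3*(-1/24) = 11/25 + 1/8 = 113/200 ≈ 0.56500)
x*E(-2, 6) + D(-3) = (113/200)*(-6) + 3 = -339/100 + 3 = -39/100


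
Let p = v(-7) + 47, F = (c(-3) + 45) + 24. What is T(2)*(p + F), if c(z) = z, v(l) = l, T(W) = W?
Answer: 212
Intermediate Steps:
F = 66 (F = (-3 + 45) + 24 = 42 + 24 = 66)
p = 40 (p = -7 + 47 = 40)
T(2)*(p + F) = 2*(40 + 66) = 2*106 = 212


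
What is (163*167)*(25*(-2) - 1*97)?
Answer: -4001487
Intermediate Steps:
(163*167)*(25*(-2) - 1*97) = 27221*(-50 - 97) = 27221*(-147) = -4001487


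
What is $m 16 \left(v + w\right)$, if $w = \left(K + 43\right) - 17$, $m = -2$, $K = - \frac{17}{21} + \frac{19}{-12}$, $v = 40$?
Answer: $- \frac{14248}{7} \approx -2035.4$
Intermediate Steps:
$K = - \frac{67}{28}$ ($K = \left(-17\right) \frac{1}{21} + 19 \left(- \frac{1}{12}\right) = - \frac{17}{21} - \frac{19}{12} = - \frac{67}{28} \approx -2.3929$)
$w = \frac{661}{28}$ ($w = \left(- \frac{67}{28} + 43\right) - 17 = \frac{1137}{28} - 17 = \frac{661}{28} \approx 23.607$)
$m 16 \left(v + w\right) = \left(-2\right) 16 \left(40 + \frac{661}{28}\right) = \left(-32\right) \frac{1781}{28} = - \frac{14248}{7}$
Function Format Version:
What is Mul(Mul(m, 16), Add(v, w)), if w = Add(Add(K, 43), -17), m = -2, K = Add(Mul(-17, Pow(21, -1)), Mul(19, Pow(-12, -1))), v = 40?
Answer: Rational(-14248, 7) ≈ -2035.4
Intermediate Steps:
K = Rational(-67, 28) (K = Add(Mul(-17, Rational(1, 21)), Mul(19, Rational(-1, 12))) = Add(Rational(-17, 21), Rational(-19, 12)) = Rational(-67, 28) ≈ -2.3929)
w = Rational(661, 28) (w = Add(Add(Rational(-67, 28), 43), -17) = Add(Rational(1137, 28), -17) = Rational(661, 28) ≈ 23.607)
Mul(Mul(m, 16), Add(v, w)) = Mul(Mul(-2, 16), Add(40, Rational(661, 28))) = Mul(-32, Rational(1781, 28)) = Rational(-14248, 7)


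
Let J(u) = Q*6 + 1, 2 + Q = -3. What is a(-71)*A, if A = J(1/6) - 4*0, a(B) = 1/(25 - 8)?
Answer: -29/17 ≈ -1.7059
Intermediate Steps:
Q = -5 (Q = -2 - 3 = -5)
a(B) = 1/17
J(u) = -29 (J(u) = -5*6 + 1 = -30 + 1 = -29)
A = -29 (A = -29 - 4*0 = -29 + 0 = -29)
a(-71)*A = (1/17)*(-29) = -29/17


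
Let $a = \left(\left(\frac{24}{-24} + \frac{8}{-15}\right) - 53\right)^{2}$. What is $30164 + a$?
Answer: $\frac{7456024}{225} \approx 33138.0$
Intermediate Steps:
$a = \frac{669124}{225}$ ($a = \left(\left(24 \left(- \frac{1}{24}\right) + 8 \left(- \frac{1}{15}\right)\right) - 53\right)^{2} = \left(\left(-1 - \frac{8}{15}\right) - 53\right)^{2} = \left(- \frac{23}{15} - 53\right)^{2} = \left(- \frac{818}{15}\right)^{2} = \frac{669124}{225} \approx 2973.9$)
$30164 + a = 30164 + \frac{669124}{225} = \frac{7456024}{225}$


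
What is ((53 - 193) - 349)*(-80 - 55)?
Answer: 66015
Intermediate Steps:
((53 - 193) - 349)*(-80 - 55) = (-140 - 349)*(-135) = -489*(-135) = 66015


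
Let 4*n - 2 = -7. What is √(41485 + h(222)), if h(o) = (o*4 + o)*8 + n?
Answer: √201455/2 ≈ 224.42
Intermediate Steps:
n = -5/4 (n = ½ + (¼)*(-7) = ½ - 7/4 = -5/4 ≈ -1.2500)
h(o) = -5/4 + 40*o (h(o) = (o*4 + o)*8 - 5/4 = (4*o + o)*8 - 5/4 = (5*o)*8 - 5/4 = 40*o - 5/4 = -5/4 + 40*o)
√(41485 + h(222)) = √(41485 + (-5/4 + 40*222)) = √(41485 + (-5/4 + 8880)) = √(41485 + 35515/4) = √(201455/4) = √201455/2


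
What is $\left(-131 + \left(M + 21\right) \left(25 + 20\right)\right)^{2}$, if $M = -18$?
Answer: $16$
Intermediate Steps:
$\left(-131 + \left(M + 21\right) \left(25 + 20\right)\right)^{2} = \left(-131 + \left(-18 + 21\right) \left(25 + 20\right)\right)^{2} = \left(-131 + 3 \cdot 45\right)^{2} = \left(-131 + 135\right)^{2} = 4^{2} = 16$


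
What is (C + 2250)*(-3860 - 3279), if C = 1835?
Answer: -29162815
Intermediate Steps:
(C + 2250)*(-3860 - 3279) = (1835 + 2250)*(-3860 - 3279) = 4085*(-7139) = -29162815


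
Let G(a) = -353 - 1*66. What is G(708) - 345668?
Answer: -346087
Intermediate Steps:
G(a) = -419 (G(a) = -353 - 66 = -419)
G(708) - 345668 = -419 - 345668 = -346087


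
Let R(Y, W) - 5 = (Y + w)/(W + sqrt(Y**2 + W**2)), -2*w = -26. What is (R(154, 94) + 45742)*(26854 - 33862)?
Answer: -1900780109808/5929 - 585168*sqrt(8138)/5929 ≈ -3.2060e+8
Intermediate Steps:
w = 13 (w = -1/2*(-26) = 13)
R(Y, W) = 5 + (13 + Y)/(W + sqrt(W**2 + Y**2)) (R(Y, W) = 5 + (Y + 13)/(W + sqrt(Y**2 + W**2)) = 5 + (13 + Y)/(W + sqrt(W**2 + Y**2)))
(R(154, 94) + 45742)*(26854 - 33862) = ((13 + 154 + 5*94 + 5*sqrt(94**2 + 154**2))/(94 + sqrt(94**2 + 154**2)) + 45742)*(26854 - 33862) = ((13 + 154 + 470 + 5*sqrt(8836 + 23716))/(94 + sqrt(8836 + 23716)) + 45742)*(-7008) = ((13 + 154 + 470 + 5*sqrt(32552))/(94 + sqrt(32552)) + 45742)*(-7008) = ((13 + 154 + 470 + 5*(2*sqrt(8138)))/(94 + 2*sqrt(8138)) + 45742)*(-7008) = ((13 + 154 + 470 + 10*sqrt(8138))/(94 + 2*sqrt(8138)) + 45742)*(-7008) = ((637 + 10*sqrt(8138))/(94 + 2*sqrt(8138)) + 45742)*(-7008) = (45742 + (637 + 10*sqrt(8138))/(94 + 2*sqrt(8138)))*(-7008) = -320559936 - 7008*(637 + 10*sqrt(8138))/(94 + 2*sqrt(8138))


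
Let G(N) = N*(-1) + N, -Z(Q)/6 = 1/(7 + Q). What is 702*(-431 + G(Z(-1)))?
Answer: -302562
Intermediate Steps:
Z(Q) = -6/(7 + Q)
G(N) = 0 (G(N) = -N + N = 0)
702*(-431 + G(Z(-1))) = 702*(-431 + 0) = 702*(-431) = -302562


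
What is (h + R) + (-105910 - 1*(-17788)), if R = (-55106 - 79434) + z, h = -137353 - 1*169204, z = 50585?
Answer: -478634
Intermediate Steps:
h = -306557 (h = -137353 - 169204 = -306557)
R = -83955 (R = (-55106 - 79434) + 50585 = -134540 + 50585 = -83955)
(h + R) + (-105910 - 1*(-17788)) = (-306557 - 83955) + (-105910 - 1*(-17788)) = -390512 + (-105910 + 17788) = -390512 - 88122 = -478634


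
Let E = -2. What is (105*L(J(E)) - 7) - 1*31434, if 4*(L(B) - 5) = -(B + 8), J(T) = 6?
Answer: -62567/2 ≈ -31284.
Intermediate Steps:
L(B) = 3 - B/4 (L(B) = 5 + (-(B + 8))/4 = 5 + (-(8 + B))/4 = 5 + (-8 - B)/4 = 5 + (-2 - B/4) = 3 - B/4)
(105*L(J(E)) - 7) - 1*31434 = (105*(3 - ¼*6) - 7) - 1*31434 = (105*(3 - 3/2) - 7) - 31434 = (105*(3/2) - 7) - 31434 = (315/2 - 7) - 31434 = 301/2 - 31434 = -62567/2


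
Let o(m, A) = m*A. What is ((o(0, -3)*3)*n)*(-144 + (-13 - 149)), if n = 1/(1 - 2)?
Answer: 0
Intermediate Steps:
n = -1 (n = 1/(-1) = -1)
o(m, A) = A*m
((o(0, -3)*3)*n)*(-144 + (-13 - 149)) = ((-3*0*3)*(-1))*(-144 + (-13 - 149)) = ((0*3)*(-1))*(-144 - 162) = (0*(-1))*(-306) = 0*(-306) = 0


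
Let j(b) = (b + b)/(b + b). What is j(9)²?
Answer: 1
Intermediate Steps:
j(b) = 1 (j(b) = (2*b)/((2*b)) = (2*b)*(1/(2*b)) = 1)
j(9)² = 1² = 1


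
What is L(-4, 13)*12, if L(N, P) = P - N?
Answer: 204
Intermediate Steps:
L(-4, 13)*12 = (13 - 1*(-4))*12 = (13 + 4)*12 = 17*12 = 204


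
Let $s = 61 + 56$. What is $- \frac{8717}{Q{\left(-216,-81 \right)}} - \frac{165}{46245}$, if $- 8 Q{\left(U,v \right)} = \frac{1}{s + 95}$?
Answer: $\frac{45579170645}{3083} \approx 1.4784 \cdot 10^{7}$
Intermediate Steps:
$s = 117$
$Q{\left(U,v \right)} = - \frac{1}{1696}$ ($Q{\left(U,v \right)} = - \frac{1}{8 \left(117 + 95\right)} = - \frac{1}{8 \cdot 212} = \left(- \frac{1}{8}\right) \frac{1}{212} = - \frac{1}{1696}$)
$- \frac{8717}{Q{\left(-216,-81 \right)}} - \frac{165}{46245} = - \frac{8717}{- \frac{1}{1696}} - \frac{165}{46245} = \left(-8717\right) \left(-1696\right) - \frac{11}{3083} = 14784032 - \frac{11}{3083} = \frac{45579170645}{3083}$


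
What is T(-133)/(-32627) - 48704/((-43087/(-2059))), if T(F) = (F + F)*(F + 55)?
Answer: -467539949164/200828507 ≈ -2328.1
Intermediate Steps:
T(F) = 2*F*(55 + F) (T(F) = (2*F)*(55 + F) = 2*F*(55 + F))
T(-133)/(-32627) - 48704/((-43087/(-2059))) = (2*(-133)*(55 - 133))/(-32627) - 48704/((-43087/(-2059))) = (2*(-133)*(-78))*(-1/32627) - 48704/((-43087*(-1/2059))) = 20748*(-1/32627) - 48704/43087/2059 = -2964/4661 - 48704*2059/43087 = -2964/4661 - 100281536/43087 = -467539949164/200828507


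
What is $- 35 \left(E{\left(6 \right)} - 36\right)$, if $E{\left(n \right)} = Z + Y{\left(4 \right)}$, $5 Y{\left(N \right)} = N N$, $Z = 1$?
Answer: $1113$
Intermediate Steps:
$Y{\left(N \right)} = \frac{N^{2}}{5}$ ($Y{\left(N \right)} = \frac{N N}{5} = \frac{N^{2}}{5}$)
$E{\left(n \right)} = \frac{21}{5}$ ($E{\left(n \right)} = 1 + \frac{4^{2}}{5} = 1 + \frac{1}{5} \cdot 16 = 1 + \frac{16}{5} = \frac{21}{5}$)
$- 35 \left(E{\left(6 \right)} - 36\right) = - 35 \left(\frac{21}{5} - 36\right) = \left(-35\right) \left(- \frac{159}{5}\right) = 1113$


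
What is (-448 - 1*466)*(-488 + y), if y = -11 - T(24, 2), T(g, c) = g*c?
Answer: 499958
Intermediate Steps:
T(g, c) = c*g
y = -59 (y = -11 - 2*24 = -11 - 1*48 = -11 - 48 = -59)
(-448 - 1*466)*(-488 + y) = (-448 - 1*466)*(-488 - 59) = (-448 - 466)*(-547) = -914*(-547) = 499958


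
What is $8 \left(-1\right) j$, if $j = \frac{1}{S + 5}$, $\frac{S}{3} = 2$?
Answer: $- \frac{8}{11} \approx -0.72727$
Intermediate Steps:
$S = 6$ ($S = 3 \cdot 2 = 6$)
$j = \frac{1}{11}$ ($j = \frac{1}{6 + 5} = \frac{1}{11} \approx 0.090909$)
$8 \left(-1\right) j = 8 \left(-1\right) \frac{1}{11} = \left(-8\right) \frac{1}{11} = - \frac{8}{11}$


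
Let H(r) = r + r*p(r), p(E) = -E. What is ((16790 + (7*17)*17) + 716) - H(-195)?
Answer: 57749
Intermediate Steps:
H(r) = r - r² (H(r) = r + r*(-r) = r - r²)
((16790 + (7*17)*17) + 716) - H(-195) = ((16790 + (7*17)*17) + 716) - (-195)*(1 - 1*(-195)) = ((16790 + 119*17) + 716) - (-195)*(1 + 195) = ((16790 + 2023) + 716) - (-195)*196 = (18813 + 716) - 1*(-38220) = 19529 + 38220 = 57749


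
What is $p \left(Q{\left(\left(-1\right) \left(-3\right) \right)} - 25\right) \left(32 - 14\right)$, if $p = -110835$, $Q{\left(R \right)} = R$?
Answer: $43890660$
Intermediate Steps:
$p \left(Q{\left(\left(-1\right) \left(-3\right) \right)} - 25\right) \left(32 - 14\right) = - 110835 \left(\left(-1\right) \left(-3\right) - 25\right) \left(32 - 14\right) = - 110835 \left(3 - 25\right) 18 = - 110835 \left(\left(-22\right) 18\right) = \left(-110835\right) \left(-396\right) = 43890660$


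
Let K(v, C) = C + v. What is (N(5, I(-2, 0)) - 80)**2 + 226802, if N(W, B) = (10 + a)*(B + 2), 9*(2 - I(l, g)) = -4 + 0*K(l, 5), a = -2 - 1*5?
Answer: 2081218/9 ≈ 2.3125e+5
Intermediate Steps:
a = -7 (a = -2 - 5 = -7)
I(l, g) = 22/9 (I(l, g) = 2 - (-4 + 0*(5 + l))/9 = 2 - (-4 + 0)/9 = 2 - 1/9*(-4) = 2 + 4/9 = 22/9)
N(W, B) = 6 + 3*B (N(W, B) = (10 - 7)*(B + 2) = 3*(2 + B) = 6 + 3*B)
(N(5, I(-2, 0)) - 80)**2 + 226802 = ((6 + 3*(22/9)) - 80)**2 + 226802 = ((6 + 22/3) - 80)**2 + 226802 = (40/3 - 80)**2 + 226802 = (-200/3)**2 + 226802 = 40000/9 + 226802 = 2081218/9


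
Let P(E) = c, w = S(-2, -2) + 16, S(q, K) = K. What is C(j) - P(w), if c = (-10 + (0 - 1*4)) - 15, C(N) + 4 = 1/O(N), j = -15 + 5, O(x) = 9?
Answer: 226/9 ≈ 25.111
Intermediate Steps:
j = -10
C(N) = -35/9 (C(N) = -4 + 1/9 = -35/9)
c = -29 (c = (-10 + (0 - 4)) - 15 = (-10 - 4) - 15 = -14 - 15 = -29)
w = 14 (w = -2 + 16 = 14)
P(E) = -29
C(j) - P(w) = -35/9 - 1*(-29) = -35/9 + 29 = 226/9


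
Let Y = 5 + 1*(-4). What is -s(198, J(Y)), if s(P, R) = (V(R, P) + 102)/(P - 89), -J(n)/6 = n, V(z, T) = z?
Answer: -96/109 ≈ -0.88073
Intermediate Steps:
Y = 1 (Y = 5 - 4 = 1)
J(n) = -6*n
s(P, R) = (102 + R)/(-89 + P) (s(P, R) = (R + 102)/(P - 89) = (102 + R)/(-89 + P))
-s(198, J(Y)) = -(102 - 6*1)/(-89 + 198) = -(102 - 6)/109 = -96/109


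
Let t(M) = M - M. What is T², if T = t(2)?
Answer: 0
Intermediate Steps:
t(M) = 0
T = 0
T² = 0² = 0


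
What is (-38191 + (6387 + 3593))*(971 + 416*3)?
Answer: -62600209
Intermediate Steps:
(-38191 + (6387 + 3593))*(971 + 416*3) = (-38191 + 9980)*(971 + 1248) = -28211*2219 = -62600209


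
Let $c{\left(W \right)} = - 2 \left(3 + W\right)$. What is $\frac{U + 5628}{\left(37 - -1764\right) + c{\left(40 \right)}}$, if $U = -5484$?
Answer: $\frac{144}{1715} \approx 0.083965$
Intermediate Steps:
$c{\left(W \right)} = -6 - 2 W$
$\frac{U + 5628}{\left(37 - -1764\right) + c{\left(40 \right)}} = \frac{-5484 + 5628}{\left(37 - -1764\right) - 86} = \frac{144}{\left(37 + 1764\right) - 86} = \frac{144}{1801 - 86} = \frac{144}{1715}$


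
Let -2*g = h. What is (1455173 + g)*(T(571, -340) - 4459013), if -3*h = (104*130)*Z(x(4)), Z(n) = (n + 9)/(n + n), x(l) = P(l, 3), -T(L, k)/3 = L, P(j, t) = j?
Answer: -19522385181904/3 ≈ -6.5075e+12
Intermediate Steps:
T(L, k) = -3*L
x(l) = l
Z(n) = (9 + n)/(2*n) (Z(n) = (9 + n)/((2*n)) = (9 + n)*(1/(2*n)) = (9 + n)/(2*n))
h = -21970/3 (h = -104*130*(1/2)*(9 + 4)/4/3 = -13520*(1/2)*(1/4)*13/3 = -13520*13/(3*8) = -1/3*21970 = -21970/3 ≈ -7323.3)
g = 10985/3 (g = -1/2*(-21970/3) = 10985/3 ≈ 3661.7)
(1455173 + g)*(T(571, -340) - 4459013) = (1455173 + 10985/3)*(-3*571 - 4459013) = 4376504*(-1713 - 4459013)/3 = (4376504/3)*(-4460726) = -19522385181904/3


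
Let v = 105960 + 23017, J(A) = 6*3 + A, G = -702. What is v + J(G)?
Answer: 128293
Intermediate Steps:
J(A) = 18 + A
v = 128977
v + J(G) = 128977 + (18 - 702) = 128977 - 684 = 128293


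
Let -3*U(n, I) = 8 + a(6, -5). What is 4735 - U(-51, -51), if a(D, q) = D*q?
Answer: 14183/3 ≈ 4727.7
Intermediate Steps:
U(n, I) = 22/3 (U(n, I) = -(8 + 6*(-5))/3 = -(8 - 30)/3 = -⅓*(-22) = 22/3)
4735 - U(-51, -51) = 4735 - 1*22/3 = 4735 - 22/3 = 14183/3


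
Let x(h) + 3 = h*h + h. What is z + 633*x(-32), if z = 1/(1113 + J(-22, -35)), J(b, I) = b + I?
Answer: 661095073/1056 ≈ 6.2604e+5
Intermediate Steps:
x(h) = -3 + h + h**2 (x(h) = -3 + (h*h + h) = -3 + (h**2 + h) = -3 + (h + h**2) = -3 + h + h**2)
J(b, I) = I + b
z = 1/1056 (z = 1/(1113 + (-35 - 22)) = 1/(1113 - 57) = 1/1056 ≈ 0.00094697)
z + 633*x(-32) = 1/1056 + 633*(-3 - 32 + (-32)**2) = 1/1056 + 633*(-3 - 32 + 1024) = 1/1056 + 633*989 = 1/1056 + 626037 = 661095073/1056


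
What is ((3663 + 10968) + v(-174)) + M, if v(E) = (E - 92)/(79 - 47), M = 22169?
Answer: 588667/16 ≈ 36792.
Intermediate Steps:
v(E) = -23/8 + E/32 (v(E) = (-92 + E)/32 = (-92 + E)*(1/32) = -23/8 + E/32)
((3663 + 10968) + v(-174)) + M = ((3663 + 10968) + (-23/8 + (1/32)*(-174))) + 22169 = (14631 + (-23/8 - 87/16)) + 22169 = (14631 - 133/16) + 22169 = 233963/16 + 22169 = 588667/16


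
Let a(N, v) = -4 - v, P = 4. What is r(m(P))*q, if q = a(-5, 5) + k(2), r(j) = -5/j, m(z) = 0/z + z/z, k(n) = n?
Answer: 35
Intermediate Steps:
m(z) = 1 (m(z) = 0 + 1 = 1)
q = -7 (q = (-4 - 1*5) + 2 = (-4 - 5) + 2 = -9 + 2 = -7)
r(m(P))*q = -5/1*(-7) = -5*1*(-7) = -5*(-7) = 35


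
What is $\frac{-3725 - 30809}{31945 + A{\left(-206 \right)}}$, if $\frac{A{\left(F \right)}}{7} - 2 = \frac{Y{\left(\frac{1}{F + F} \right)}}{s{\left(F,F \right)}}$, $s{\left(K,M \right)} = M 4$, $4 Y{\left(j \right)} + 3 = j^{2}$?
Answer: $- \frac{19320951919616}{17880304207433} \approx -1.0806$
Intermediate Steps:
$Y{\left(j \right)} = - \frac{3}{4} + \frac{j^{2}}{4}$
$s{\left(K,M \right)} = 4 M$
$A{\left(F \right)} = 14 + \frac{7 \left(- \frac{3}{4} + \frac{1}{16 F^{2}}\right)}{4 F}$ ($A{\left(F \right)} = 14 + 7 \frac{- \frac{3}{4} + \frac{\left(\frac{1}{F + F}\right)^{2}}{4}}{4 F} = 14 + 7 \left(- \frac{3}{4} + \frac{\left(\frac{1}{2 F}\right)^{2}}{4}\right) \frac{1}{4 F} = 14 + 7 \left(- \frac{3}{4} + \frac{\frac{1}{4} \frac{1}{F^{2}}}{4}\right) \frac{1}{4 F} = 14 + 7 \left(- \frac{3}{4} + \frac{1}{16 F^{2}}\right) \frac{1}{4 F} = 14 + 7 \frac{- \frac{3}{4} + \frac{1}{16 F^{2}}}{4 F} = 14 + \frac{7 \left(- \frac{3}{4} + \frac{1}{16 F^{2}}\right)}{4 F}$)
$\frac{-3725 - 30809}{31945 + A{\left(-206 \right)}} = \frac{-3725 - 30809}{31945 + \left(14 - \frac{21}{16 \left(-206\right)} + \frac{7}{64 \left(-8741816\right)}\right)} = - \frac{34534}{31945 + \left(14 - - \frac{21}{3296} + \frac{7}{64} \left(- \frac{1}{8741816}\right)\right)} = - \frac{34534}{31945 + \left(14 + \frac{21}{3296} - \frac{7}{559476224}\right)} = - \frac{34534}{31945 + \frac{7836231753}{559476224}} = - \frac{34534}{\frac{17880304207433}{559476224}} = \left(-34534\right) \frac{559476224}{17880304207433} = - \frac{19320951919616}{17880304207433}$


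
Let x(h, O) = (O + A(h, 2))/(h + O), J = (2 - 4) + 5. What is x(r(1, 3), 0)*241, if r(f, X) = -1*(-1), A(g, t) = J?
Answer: 723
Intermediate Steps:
J = 3 (J = -2 + 5 = 3)
A(g, t) = 3
r(f, X) = 1
x(h, O) = (3 + O)/(O + h) (x(h, O) = (O + 3)/(h + O) = (3 + O)/(O + h))
x(r(1, 3), 0)*241 = ((3 + 0)/(0 + 1))*241 = (3/1)*241 = (1*3)*241 = 3*241 = 723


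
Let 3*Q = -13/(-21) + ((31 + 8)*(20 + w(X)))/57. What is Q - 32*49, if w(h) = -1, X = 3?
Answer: -98498/63 ≈ -1563.5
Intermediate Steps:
Q = 286/63 (Q = (-13/(-21) + ((31 + 8)*(20 - 1))/57)/3 = (-13*(-1/21) + (39*19)*(1/57))/3 = (13/21 + 741*(1/57))/3 = (13/21 + 13)/3 = (1/3)*(286/21) = 286/63 ≈ 4.5397)
Q - 32*49 = 286/63 - 32*49 = 286/63 - 1568 = -98498/63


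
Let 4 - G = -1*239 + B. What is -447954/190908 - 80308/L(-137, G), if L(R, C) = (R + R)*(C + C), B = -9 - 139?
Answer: -197673451/100258518 ≈ -1.9716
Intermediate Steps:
B = -148
G = 391 (G = 4 - (-1*239 - 148) = 4 - (-239 - 148) = 4 - 1*(-387) = 4 + 387 = 391)
L(R, C) = 4*C*R (L(R, C) = (2*R)*(2*C) = 4*C*R)
-447954/190908 - 80308/L(-137, G) = -447954/190908 - 80308/(4*391*(-137)) = -447954*1/190908 - 80308/(-214268) = -74659/31818 - 80308*(-1/214268) = -74659/31818 + 1181/3151 = -197673451/100258518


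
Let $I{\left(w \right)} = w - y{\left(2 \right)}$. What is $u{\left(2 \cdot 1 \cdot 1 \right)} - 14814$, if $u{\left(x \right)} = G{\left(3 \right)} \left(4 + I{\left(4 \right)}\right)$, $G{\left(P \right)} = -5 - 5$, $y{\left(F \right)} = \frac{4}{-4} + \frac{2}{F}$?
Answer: $-14894$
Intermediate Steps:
$y{\left(F \right)} = -1 + \frac{2}{F}$ ($y{\left(F \right)} = 4 \left(- \frac{1}{4}\right) + \frac{2}{F} = -1 + \frac{2}{F}$)
$G{\left(P \right)} = -10$
$I{\left(w \right)} = w$ ($I{\left(w \right)} = w - \frac{2 - 2}{2} = w - \frac{1}{2} \cdot 0 = w - 0 = w + 0 = w$)
$u{\left(x \right)} = -80$ ($u{\left(x \right)} = - 10 \left(4 + 4\right) = \left(-10\right) 8 = -80$)
$u{\left(2 \cdot 1 \cdot 1 \right)} - 14814 = -80 - 14814 = -14894$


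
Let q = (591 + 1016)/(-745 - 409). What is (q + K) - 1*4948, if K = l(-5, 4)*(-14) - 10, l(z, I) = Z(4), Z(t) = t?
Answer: -5787763/1154 ≈ -5015.4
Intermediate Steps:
l(z, I) = 4
q = -1607/1154 (q = 1607/(-1154) = 1607*(-1/1154) = -1607/1154 ≈ -1.3925)
K = -66 (K = 4*(-14) - 10 = -56 - 10 = -66)
(q + K) - 1*4948 = (-1607/1154 - 66) - 1*4948 = -77771/1154 - 4948 = -5787763/1154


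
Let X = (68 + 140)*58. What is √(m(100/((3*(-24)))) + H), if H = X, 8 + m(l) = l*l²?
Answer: √140589934/108 ≈ 109.79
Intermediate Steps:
X = 12064 (X = 208*58 = 12064)
m(l) = -8 + l³ (m(l) = -8 + l*l² = -8 + l³)
H = 12064
√(m(100/((3*(-24)))) + H) = √((-8 + (100/((3*(-24))))³) + 12064) = √((-8 + (100/(-72))³) + 12064) = √((-8 + (100*(-1/72))³) + 12064) = √((-8 + (-25/18)³) + 12064) = √((-8 - 15625/5832) + 12064) = √(-62281/5832 + 12064) = √(70294967/5832) = √140589934/108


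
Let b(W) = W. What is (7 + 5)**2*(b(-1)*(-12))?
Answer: 1728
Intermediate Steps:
(7 + 5)**2*(b(-1)*(-12)) = (7 + 5)**2*(-1*(-12)) = 12**2*12 = 144*12 = 1728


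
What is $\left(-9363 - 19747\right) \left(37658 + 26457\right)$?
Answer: $-1866387650$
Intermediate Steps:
$\left(-9363 - 19747\right) \left(37658 + 26457\right) = \left(-29110\right) 64115 = -1866387650$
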